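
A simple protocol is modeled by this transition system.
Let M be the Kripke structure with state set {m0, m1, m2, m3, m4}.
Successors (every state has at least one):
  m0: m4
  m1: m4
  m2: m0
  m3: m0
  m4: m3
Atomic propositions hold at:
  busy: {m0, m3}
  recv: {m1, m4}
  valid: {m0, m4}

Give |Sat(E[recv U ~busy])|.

3

Sat(~busy) = {m1, m2, m4}
E[recv U ~busy]: least fixpoint, start Z0 = Sat(~busy) = {m1, m2, m4}, add states in Sat(recv) with some successor in Z. Already a fixed point.
Sat(E[recv U ~busy]) = {m1, m2, m4}
|Sat(E[recv U ~busy])| = |{m1, m2, m4}| = 3.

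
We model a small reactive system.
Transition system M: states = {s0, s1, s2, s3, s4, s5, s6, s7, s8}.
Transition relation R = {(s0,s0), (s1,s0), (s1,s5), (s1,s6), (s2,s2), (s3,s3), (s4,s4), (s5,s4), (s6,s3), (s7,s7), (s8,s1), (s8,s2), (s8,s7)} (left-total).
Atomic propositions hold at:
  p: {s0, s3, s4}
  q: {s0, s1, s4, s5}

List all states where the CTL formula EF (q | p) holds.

{s0, s1, s3, s4, s5, s6, s8}

Sat(q | p) = {s0, s1, s3, s4, s5}
EF (q | p): least fixpoint, start Z0 = {s0, s1, s3, s4, s5}, add states with some successor in Z. Z1 = {s0, s1, s3, s4, s5, s6, s8}; fixed.
Sat(EF (q | p)) = {s0, s1, s3, s4, s5, s6, s8}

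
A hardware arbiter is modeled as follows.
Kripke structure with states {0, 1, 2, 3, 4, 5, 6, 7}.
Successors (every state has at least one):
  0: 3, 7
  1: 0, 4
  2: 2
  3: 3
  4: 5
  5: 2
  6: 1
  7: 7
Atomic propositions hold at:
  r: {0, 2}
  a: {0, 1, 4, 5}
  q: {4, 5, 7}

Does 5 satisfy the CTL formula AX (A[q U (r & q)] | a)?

Sat(r & q) = ∅
A[q U (r & q)]: least fixpoint, start Z0 = Sat((r & q)) = ∅, add states in Sat(q) with every successor in Z. Already a fixed point.
Sat(A[q U (r & q)]) = ∅
Sat(A[q U (r & q)] | a) = {0, 1, 4, 5}
Sat(AX (A[q U (r & q)] | a)) = {s : every successor in {0, 1, 4, 5}} = {1, 4, 6}
5 ∉ Sat(AX (A[q U (r & q)] | a)) = {1, 4, 6}, so the formula does not hold at 5.

No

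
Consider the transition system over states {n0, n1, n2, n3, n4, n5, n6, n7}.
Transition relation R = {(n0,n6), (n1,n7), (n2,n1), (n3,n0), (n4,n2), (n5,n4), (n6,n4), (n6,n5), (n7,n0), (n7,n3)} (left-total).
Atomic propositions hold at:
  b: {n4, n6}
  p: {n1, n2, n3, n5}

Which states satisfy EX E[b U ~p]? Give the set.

{n0, n1, n3, n5, n6, n7}

Sat(~p) = {n0, n4, n6, n7}
E[b U ~p]: least fixpoint, start Z0 = Sat(~p) = {n0, n4, n6, n7}, add states in Sat(b) with some successor in Z. Already a fixed point.
Sat(E[b U ~p]) = {n0, n4, n6, n7}
Sat(EX E[b U ~p]) = {s : some successor in {n0, n4, n6, n7}} = {n0, n1, n3, n5, n6, n7}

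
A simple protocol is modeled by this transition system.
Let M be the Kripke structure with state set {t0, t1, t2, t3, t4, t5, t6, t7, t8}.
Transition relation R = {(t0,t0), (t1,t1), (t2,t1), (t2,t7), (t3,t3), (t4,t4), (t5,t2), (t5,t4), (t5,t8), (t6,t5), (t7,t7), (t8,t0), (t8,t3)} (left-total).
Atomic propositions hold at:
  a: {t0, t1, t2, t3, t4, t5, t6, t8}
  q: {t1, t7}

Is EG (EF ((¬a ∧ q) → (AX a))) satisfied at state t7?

Sat(¬a) = {t7}
Sat(¬a ∧ q) = {t7}
Sat(AX a) = {s : every successor in {t0, t1, t2, t3, t4, t5, t6, t8}} = {t0, t1, t3, t4, t5, t6, t8}
Sat((¬a ∧ q) → (AX a)) = {t0, t1, t2, t3, t4, t5, t6, t8}
EF ((¬a ∧ q) → (AX a)): least fixpoint, start Z0 = {t0, t1, t2, t3, t4, t5, t6, t8}, add states with some successor in Z. Already a fixed point.
Sat(EF ((¬a ∧ q) → (AX a))) = {t0, t1, t2, t3, t4, t5, t6, t8}
EG (EF ((¬a ∧ q) → (AX a))): greatest fixpoint, start Z0 = {t0, t1, t2, t3, t4, t5, t6, t8}, keep only states in Sat with some successor in Z. Already a fixed point.
Sat(EG (EF ((¬a ∧ q) → (AX a)))) = {t0, t1, t2, t3, t4, t5, t6, t8}
t7 ∉ Sat(EG (EF ((¬a ∧ q) → (AX a)))) = {t0, t1, t2, t3, t4, t5, t6, t8}, so the formula does not hold at t7.

No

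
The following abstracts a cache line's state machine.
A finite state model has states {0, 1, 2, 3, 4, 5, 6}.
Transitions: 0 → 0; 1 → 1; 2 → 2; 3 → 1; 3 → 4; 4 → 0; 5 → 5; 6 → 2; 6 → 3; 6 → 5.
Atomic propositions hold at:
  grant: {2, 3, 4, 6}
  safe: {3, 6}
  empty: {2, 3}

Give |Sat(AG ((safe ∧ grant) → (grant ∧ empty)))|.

6

Sat(safe ∧ grant) = {3, 6}
Sat(grant ∧ empty) = {2, 3}
Sat((safe ∧ grant) → (grant ∧ empty)) = {0, 1, 2, 3, 4, 5}
AG ((safe ∧ grant) → (grant ∧ empty)): greatest fixpoint, start Z0 = {0, 1, 2, 3, 4, 5}, keep only states in Sat with every successor in Z. Already a fixed point.
Sat(AG ((safe ∧ grant) → (grant ∧ empty))) = {0, 1, 2, 3, 4, 5}
|Sat(AG ((safe ∧ grant) → (grant ∧ empty)))| = |{0, 1, 2, 3, 4, 5}| = 6.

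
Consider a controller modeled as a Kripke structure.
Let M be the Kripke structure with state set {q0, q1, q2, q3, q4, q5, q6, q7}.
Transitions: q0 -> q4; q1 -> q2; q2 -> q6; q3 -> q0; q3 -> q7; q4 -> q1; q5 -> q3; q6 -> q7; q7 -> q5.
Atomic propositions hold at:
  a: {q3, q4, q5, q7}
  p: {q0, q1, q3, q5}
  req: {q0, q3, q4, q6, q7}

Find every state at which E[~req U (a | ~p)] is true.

{q1, q2, q3, q4, q5, q6, q7}

Sat(~req) = {q1, q2, q5}
Sat(~p) = {q2, q4, q6, q7}
Sat(a | ~p) = {q2, q3, q4, q5, q6, q7}
E[~req U (a | ~p)]: least fixpoint, start Z0 = Sat((a | ~p)) = {q2, q3, q4, q5, q6, q7}, add states in Sat(~req) with some successor in Z. Z1 = {q1, q2, q3, q4, q5, q6, q7}; fixed.
Sat(E[~req U (a | ~p)]) = {q1, q2, q3, q4, q5, q6, q7}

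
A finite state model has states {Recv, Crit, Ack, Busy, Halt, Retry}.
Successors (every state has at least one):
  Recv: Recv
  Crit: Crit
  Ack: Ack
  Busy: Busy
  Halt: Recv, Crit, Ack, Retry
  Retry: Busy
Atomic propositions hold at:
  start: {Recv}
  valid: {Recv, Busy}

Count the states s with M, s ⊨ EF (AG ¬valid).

3

Sat(¬valid) = {Crit, Ack, Halt, Retry}
AG ¬valid: greatest fixpoint, start Z0 = {Crit, Ack, Halt, Retry}, keep only states in Sat with every successor in Z. Z1 = {Crit, Ack}; fixed.
Sat(AG ¬valid) = {Crit, Ack}
EF (AG ¬valid): least fixpoint, start Z0 = {Crit, Ack}, add states with some successor in Z. Z1 = {Crit, Ack, Halt}; fixed.
Sat(EF (AG ¬valid)) = {Crit, Ack, Halt}
|Sat(EF (AG ¬valid))| = |{Crit, Ack, Halt}| = 3.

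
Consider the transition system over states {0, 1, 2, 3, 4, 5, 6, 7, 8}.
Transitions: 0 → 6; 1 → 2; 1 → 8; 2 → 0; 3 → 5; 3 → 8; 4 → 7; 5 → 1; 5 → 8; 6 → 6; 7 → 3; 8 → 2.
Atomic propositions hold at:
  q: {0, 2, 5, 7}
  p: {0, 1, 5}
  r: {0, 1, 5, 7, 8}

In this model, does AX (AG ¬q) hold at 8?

No

Sat(¬q) = {1, 3, 4, 6, 8}
AG ¬q: greatest fixpoint, start Z0 = {1, 3, 4, 6, 8}, keep only states in Sat with every successor in Z. Z1 = {6}; fixed.
Sat(AG ¬q) = {6}
Sat(AX (AG ¬q)) = {s : every successor in {6}} = {0, 6}
8 ∉ Sat(AX (AG ¬q)) = {0, 6}, so the formula does not hold at 8.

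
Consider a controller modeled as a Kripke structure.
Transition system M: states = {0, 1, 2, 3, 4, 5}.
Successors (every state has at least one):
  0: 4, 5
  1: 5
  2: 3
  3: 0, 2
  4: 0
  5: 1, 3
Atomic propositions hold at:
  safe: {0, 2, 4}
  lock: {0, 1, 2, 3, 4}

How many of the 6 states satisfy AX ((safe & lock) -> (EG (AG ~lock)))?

Sat(safe & lock) = {0, 2, 4}
Sat(~lock) = {5}
AG ~lock: greatest fixpoint, start Z0 = {5}, keep only states in Sat with every successor in Z. Z1 = ∅; fixed.
Sat(AG ~lock) = ∅
EG (AG ~lock): greatest fixpoint, start Z0 = ∅, keep only states in Sat with some successor in Z. Already a fixed point.
Sat(EG (AG ~lock)) = ∅
Sat((safe & lock) -> (EG (AG ~lock))) = {1, 3, 5}
Sat(AX ((safe & lock) -> (EG (AG ~lock)))) = {s : every successor in {1, 3, 5}} = {1, 2, 5}
|Sat(AX ((safe & lock) -> (EG (AG ~lock))))| = |{1, 2, 5}| = 3.

3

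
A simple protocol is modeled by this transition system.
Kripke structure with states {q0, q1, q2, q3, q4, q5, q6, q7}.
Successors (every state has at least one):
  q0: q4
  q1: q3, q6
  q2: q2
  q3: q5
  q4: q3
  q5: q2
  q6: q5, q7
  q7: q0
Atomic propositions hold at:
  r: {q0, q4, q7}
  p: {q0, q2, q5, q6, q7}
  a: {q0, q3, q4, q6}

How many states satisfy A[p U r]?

3

A[p U r]: least fixpoint, start Z0 = Sat(r) = {q0, q4, q7}, add states in Sat(p) with every successor in Z. Already a fixed point.
Sat(A[p U r]) = {q0, q4, q7}
|Sat(A[p U r])| = |{q0, q4, q7}| = 3.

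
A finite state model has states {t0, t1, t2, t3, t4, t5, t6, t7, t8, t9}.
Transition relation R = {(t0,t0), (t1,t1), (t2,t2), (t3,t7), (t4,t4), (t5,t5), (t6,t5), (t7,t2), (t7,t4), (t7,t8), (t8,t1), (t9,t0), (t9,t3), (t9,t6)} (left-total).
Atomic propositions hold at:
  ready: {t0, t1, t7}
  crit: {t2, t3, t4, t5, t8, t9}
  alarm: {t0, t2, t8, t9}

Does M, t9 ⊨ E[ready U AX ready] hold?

Sat(AX ready) = {s : every successor in {t0, t1, t7}} = {t0, t1, t3, t8}
E[ready U AX ready]: least fixpoint, start Z0 = Sat(AX ready) = {t0, t1, t3, t8}, add states in Sat(ready) with some successor in Z. Z1 = {t0, t1, t3, t7, t8}; fixed.
Sat(E[ready U AX ready]) = {t0, t1, t3, t7, t8}
t9 ∉ Sat(E[ready U AX ready]) = {t0, t1, t3, t7, t8}, so the formula does not hold at t9.

No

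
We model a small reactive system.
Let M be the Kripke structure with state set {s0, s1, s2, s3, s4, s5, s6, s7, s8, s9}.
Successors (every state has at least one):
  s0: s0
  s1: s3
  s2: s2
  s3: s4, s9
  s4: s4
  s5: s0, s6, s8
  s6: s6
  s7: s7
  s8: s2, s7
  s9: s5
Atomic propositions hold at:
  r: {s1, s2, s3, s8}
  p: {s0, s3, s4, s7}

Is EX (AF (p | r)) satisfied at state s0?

Yes

Sat(p | r) = {s0, s1, s2, s3, s4, s7, s8}
AF (p | r): least fixpoint, start Z0 = {s0, s1, s2, s3, s4, s7, s8}, add states with every successor in Z. Already a fixed point.
Sat(AF (p | r)) = {s0, s1, s2, s3, s4, s7, s8}
Sat(EX (AF (p | r))) = {s : some successor in {s0, s1, s2, s3, s4, s7, s8}} = {s0, s1, s2, s3, s4, s5, s7, s8}
s0 ∈ Sat(EX (AF (p | r))) = {s0, s1, s2, s3, s4, s5, s7, s8}, so the formula holds at s0.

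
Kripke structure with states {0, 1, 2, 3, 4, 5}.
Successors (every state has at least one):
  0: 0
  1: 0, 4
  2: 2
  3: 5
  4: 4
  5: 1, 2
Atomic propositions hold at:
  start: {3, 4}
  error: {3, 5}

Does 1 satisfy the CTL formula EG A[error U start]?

A[error U start]: least fixpoint, start Z0 = Sat(start) = {3, 4}, add states in Sat(error) with every successor in Z. Already a fixed point.
Sat(A[error U start]) = {3, 4}
EG A[error U start]: greatest fixpoint, start Z0 = {3, 4}, keep only states in Sat with some successor in Z. Z1 = {4}; fixed.
Sat(EG A[error U start]) = {4}
1 ∉ Sat(EG A[error U start]) = {4}, so the formula does not hold at 1.

No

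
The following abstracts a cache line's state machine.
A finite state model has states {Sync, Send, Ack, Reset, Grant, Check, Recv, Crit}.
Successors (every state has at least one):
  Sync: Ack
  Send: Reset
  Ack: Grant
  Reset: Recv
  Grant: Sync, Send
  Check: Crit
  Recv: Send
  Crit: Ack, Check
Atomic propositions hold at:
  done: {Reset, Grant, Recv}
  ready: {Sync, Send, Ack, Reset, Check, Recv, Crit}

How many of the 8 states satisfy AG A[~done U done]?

6

Sat(~done) = {Sync, Send, Ack, Check, Crit}
A[~done U done]: least fixpoint, start Z0 = Sat(done) = {Reset, Grant, Recv}, add states in Sat(~done) with every successor in Z. Z1 = {Send, Ack, Reset, Grant, Recv}; Z2 = {Sync, Send, Ack, Reset, Grant, Recv}; fixed.
Sat(A[~done U done]) = {Sync, Send, Ack, Reset, Grant, Recv}
AG A[~done U done]: greatest fixpoint, start Z0 = {Sync, Send, Ack, Reset, Grant, Recv}, keep only states in Sat with every successor in Z. Already a fixed point.
Sat(AG A[~done U done]) = {Sync, Send, Ack, Reset, Grant, Recv}
|Sat(AG A[~done U done])| = |{Sync, Send, Ack, Reset, Grant, Recv}| = 6.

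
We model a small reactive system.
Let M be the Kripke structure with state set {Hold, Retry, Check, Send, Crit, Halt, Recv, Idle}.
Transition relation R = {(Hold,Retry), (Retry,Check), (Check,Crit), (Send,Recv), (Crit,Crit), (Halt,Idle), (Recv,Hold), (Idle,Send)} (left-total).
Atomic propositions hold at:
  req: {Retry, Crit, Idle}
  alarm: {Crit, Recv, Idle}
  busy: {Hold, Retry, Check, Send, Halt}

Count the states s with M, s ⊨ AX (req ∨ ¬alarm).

7

Sat(¬alarm) = {Hold, Retry, Check, Send, Halt}
Sat(req ∨ ¬alarm) = {Hold, Retry, Check, Send, Crit, Halt, Idle}
Sat(AX (req ∨ ¬alarm)) = {s : every successor in {Hold, Retry, Check, Send, Crit, Halt, Idle}} = {Hold, Retry, Check, Crit, Halt, Recv, Idle}
|Sat(AX (req ∨ ¬alarm))| = |{Hold, Retry, Check, Crit, Halt, Recv, Idle}| = 7.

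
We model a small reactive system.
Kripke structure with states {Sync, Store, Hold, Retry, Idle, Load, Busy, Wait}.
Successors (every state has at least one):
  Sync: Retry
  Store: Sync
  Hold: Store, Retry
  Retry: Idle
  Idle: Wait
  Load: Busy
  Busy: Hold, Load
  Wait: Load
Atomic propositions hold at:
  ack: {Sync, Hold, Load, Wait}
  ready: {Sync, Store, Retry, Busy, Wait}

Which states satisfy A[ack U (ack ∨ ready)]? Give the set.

Sat(ack ∨ ready) = {Sync, Store, Hold, Retry, Load, Busy, Wait}
A[ack U (ack ∨ ready)]: least fixpoint, start Z0 = Sat((ack ∨ ready)) = {Sync, Store, Hold, Retry, Load, Busy, Wait}, add states in Sat(ack) with every successor in Z. Already a fixed point.
Sat(A[ack U (ack ∨ ready)]) = {Sync, Store, Hold, Retry, Load, Busy, Wait}

{Sync, Store, Hold, Retry, Load, Busy, Wait}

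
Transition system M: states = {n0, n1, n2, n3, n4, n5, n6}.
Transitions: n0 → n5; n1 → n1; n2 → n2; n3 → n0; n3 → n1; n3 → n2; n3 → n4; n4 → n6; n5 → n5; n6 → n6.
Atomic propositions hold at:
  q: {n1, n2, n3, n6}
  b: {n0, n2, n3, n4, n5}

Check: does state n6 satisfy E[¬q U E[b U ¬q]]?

No

Sat(¬q) = {n0, n4, n5}
E[b U ¬q]: least fixpoint, start Z0 = Sat(¬q) = {n0, n4, n5}, add states in Sat(b) with some successor in Z. Z1 = {n0, n3, n4, n5}; fixed.
Sat(E[b U ¬q]) = {n0, n3, n4, n5}
E[¬q U E[b U ¬q]]: least fixpoint, start Z0 = Sat(E[b U ¬q]) = {n0, n3, n4, n5}, add states in Sat(¬q) with some successor in Z. Already a fixed point.
Sat(E[¬q U E[b U ¬q]]) = {n0, n3, n4, n5}
n6 ∉ Sat(E[¬q U E[b U ¬q]]) = {n0, n3, n4, n5}, so the formula does not hold at n6.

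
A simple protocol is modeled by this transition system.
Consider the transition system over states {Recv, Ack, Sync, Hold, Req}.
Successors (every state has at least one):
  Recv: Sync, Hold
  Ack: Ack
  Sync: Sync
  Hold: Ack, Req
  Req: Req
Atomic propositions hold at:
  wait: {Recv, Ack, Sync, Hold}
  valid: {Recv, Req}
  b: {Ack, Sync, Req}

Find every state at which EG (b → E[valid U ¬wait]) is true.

Sat(¬wait) = {Req}
E[valid U ¬wait]: least fixpoint, start Z0 = Sat(¬wait) = {Req}, add states in Sat(valid) with some successor in Z. Already a fixed point.
Sat(E[valid U ¬wait]) = {Req}
Sat(b → E[valid U ¬wait]) = {Recv, Hold, Req}
EG (b → E[valid U ¬wait]): greatest fixpoint, start Z0 = {Recv, Hold, Req}, keep only states in Sat with some successor in Z. Already a fixed point.
Sat(EG (b → E[valid U ¬wait])) = {Recv, Hold, Req}

{Recv, Hold, Req}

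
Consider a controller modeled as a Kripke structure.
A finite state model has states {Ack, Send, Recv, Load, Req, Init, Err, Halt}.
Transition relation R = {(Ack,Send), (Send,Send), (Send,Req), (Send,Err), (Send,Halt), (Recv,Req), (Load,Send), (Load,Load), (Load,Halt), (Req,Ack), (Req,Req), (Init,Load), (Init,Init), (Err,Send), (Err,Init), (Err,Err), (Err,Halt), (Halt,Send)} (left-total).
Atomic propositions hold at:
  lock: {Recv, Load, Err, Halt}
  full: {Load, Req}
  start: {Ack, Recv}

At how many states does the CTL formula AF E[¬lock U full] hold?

Sat(¬lock) = {Ack, Send, Req, Init}
E[¬lock U full]: least fixpoint, start Z0 = Sat(full) = {Load, Req}, add states in Sat(¬lock) with some successor in Z. Z1 = {Send, Load, Req, Init}; Z2 = {Ack, Send, Load, Req, Init}; fixed.
Sat(E[¬lock U full]) = {Ack, Send, Load, Req, Init}
AF E[¬lock U full]: least fixpoint, start Z0 = {Ack, Send, Load, Req, Init}, add states with every successor in Z. Z1 = {Ack, Send, Recv, Load, Req, Init, Halt}; fixed.
Sat(AF E[¬lock U full]) = {Ack, Send, Recv, Load, Req, Init, Halt}
|Sat(AF E[¬lock U full])| = |{Ack, Send, Recv, Load, Req, Init, Halt}| = 7.

7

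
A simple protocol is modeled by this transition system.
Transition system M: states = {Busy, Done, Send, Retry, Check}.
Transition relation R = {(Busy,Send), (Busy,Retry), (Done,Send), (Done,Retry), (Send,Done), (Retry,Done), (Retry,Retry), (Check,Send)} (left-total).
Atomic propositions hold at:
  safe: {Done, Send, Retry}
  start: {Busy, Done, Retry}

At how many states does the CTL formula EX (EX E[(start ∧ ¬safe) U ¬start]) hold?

Sat(¬safe) = {Busy, Check}
Sat(start ∧ ¬safe) = {Busy}
Sat(¬start) = {Send, Check}
E[(start ∧ ¬safe) U ¬start]: least fixpoint, start Z0 = Sat(¬start) = {Send, Check}, add states in Sat(start ∧ ¬safe) with some successor in Z. Z1 = {Busy, Send, Check}; fixed.
Sat(E[(start ∧ ¬safe) U ¬start]) = {Busy, Send, Check}
Sat(EX E[(start ∧ ¬safe) U ¬start]) = {s : some successor in {Busy, Send, Check}} = {Busy, Done, Check}
Sat(EX (EX E[(start ∧ ¬safe) U ¬start])) = {s : some successor in {Busy, Done, Check}} = {Send, Retry}
|Sat(EX (EX E[(start ∧ ¬safe) U ¬start]))| = |{Send, Retry}| = 2.

2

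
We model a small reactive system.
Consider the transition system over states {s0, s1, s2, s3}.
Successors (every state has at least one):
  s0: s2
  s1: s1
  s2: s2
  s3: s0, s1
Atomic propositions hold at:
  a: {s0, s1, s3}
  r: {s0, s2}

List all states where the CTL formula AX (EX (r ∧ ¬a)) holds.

{s0, s2}

Sat(¬a) = {s2}
Sat(r ∧ ¬a) = {s2}
Sat(EX (r ∧ ¬a)) = {s : some successor in {s2}} = {s0, s2}
Sat(AX (EX (r ∧ ¬a))) = {s : every successor in {s0, s2}} = {s0, s2}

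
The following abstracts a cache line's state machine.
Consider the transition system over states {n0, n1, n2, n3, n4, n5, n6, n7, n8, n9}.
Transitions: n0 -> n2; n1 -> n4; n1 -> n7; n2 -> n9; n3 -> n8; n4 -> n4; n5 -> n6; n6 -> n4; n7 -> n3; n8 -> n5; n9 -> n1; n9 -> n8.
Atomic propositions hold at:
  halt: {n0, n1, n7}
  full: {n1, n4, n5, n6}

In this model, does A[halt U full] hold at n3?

A[halt U full]: least fixpoint, start Z0 = Sat(full) = {n1, n4, n5, n6}, add states in Sat(halt) with every successor in Z. Already a fixed point.
Sat(A[halt U full]) = {n1, n4, n5, n6}
n3 ∉ Sat(A[halt U full]) = {n1, n4, n5, n6}, so the formula does not hold at n3.

No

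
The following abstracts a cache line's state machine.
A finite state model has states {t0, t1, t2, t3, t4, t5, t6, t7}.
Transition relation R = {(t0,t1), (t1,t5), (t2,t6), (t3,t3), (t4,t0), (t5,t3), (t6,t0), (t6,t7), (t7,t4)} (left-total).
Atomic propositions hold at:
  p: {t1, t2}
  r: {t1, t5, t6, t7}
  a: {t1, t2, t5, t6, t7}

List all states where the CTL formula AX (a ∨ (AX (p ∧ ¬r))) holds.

Sat(¬r) = {t0, t2, t3, t4}
Sat(p ∧ ¬r) = {t2}
Sat(AX (p ∧ ¬r)) = {s : every successor in {t2}} = ∅
Sat(a ∨ (AX (p ∧ ¬r))) = {t1, t2, t5, t6, t7}
Sat(AX (a ∨ (AX (p ∧ ¬r)))) = {s : every successor in {t1, t2, t5, t6, t7}} = {t0, t1, t2}

{t0, t1, t2}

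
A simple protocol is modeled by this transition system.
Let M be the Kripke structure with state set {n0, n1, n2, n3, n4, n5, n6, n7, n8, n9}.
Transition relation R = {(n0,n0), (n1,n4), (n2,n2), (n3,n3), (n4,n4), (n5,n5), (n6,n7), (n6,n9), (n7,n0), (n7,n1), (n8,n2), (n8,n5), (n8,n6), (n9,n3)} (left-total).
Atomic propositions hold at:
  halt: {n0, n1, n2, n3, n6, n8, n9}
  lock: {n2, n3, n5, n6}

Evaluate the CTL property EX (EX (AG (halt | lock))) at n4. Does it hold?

No

Sat(halt | lock) = {n0, n1, n2, n3, n5, n6, n8, n9}
AG (halt | lock): greatest fixpoint, start Z0 = {n0, n1, n2, n3, n5, n6, n8, n9}, keep only states in Sat with every successor in Z. Z1 = {n0, n2, n3, n5, n8, n9}; Z2 = {n0, n2, n3, n5, n9}; fixed.
Sat(AG (halt | lock)) = {n0, n2, n3, n5, n9}
Sat(EX (AG (halt | lock))) = {s : some successor in {n0, n2, n3, n5, n9}} = {n0, n2, n3, n5, n6, n7, n8, n9}
Sat(EX (EX (AG (halt | lock)))) = {s : some successor in {n0, n2, n3, n5, n6, n7, n8, n9}} = {n0, n2, n3, n5, n6, n7, n8, n9}
n4 ∉ Sat(EX (EX (AG (halt | lock)))) = {n0, n2, n3, n5, n6, n7, n8, n9}, so the formula does not hold at n4.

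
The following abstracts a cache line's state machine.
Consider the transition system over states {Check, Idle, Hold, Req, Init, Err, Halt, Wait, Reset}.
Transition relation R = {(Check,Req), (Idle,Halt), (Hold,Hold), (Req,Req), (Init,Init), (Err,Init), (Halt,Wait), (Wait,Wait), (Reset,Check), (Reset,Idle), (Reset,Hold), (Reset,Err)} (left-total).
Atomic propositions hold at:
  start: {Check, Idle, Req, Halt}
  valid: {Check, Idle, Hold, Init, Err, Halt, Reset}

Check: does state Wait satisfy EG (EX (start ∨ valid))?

Sat(start ∨ valid) = {Check, Idle, Hold, Req, Init, Err, Halt, Reset}
Sat(EX (start ∨ valid)) = {s : some successor in {Check, Idle, Hold, Req, Init, Err, Halt, Reset}} = {Check, Idle, Hold, Req, Init, Err, Reset}
EG (EX (start ∨ valid)): greatest fixpoint, start Z0 = {Check, Idle, Hold, Req, Init, Err, Reset}, keep only states in Sat with some successor in Z. Z1 = {Check, Hold, Req, Init, Err, Reset}; fixed.
Sat(EG (EX (start ∨ valid))) = {Check, Hold, Req, Init, Err, Reset}
Wait ∉ Sat(EG (EX (start ∨ valid))) = {Check, Hold, Req, Init, Err, Reset}, so the formula does not hold at Wait.

No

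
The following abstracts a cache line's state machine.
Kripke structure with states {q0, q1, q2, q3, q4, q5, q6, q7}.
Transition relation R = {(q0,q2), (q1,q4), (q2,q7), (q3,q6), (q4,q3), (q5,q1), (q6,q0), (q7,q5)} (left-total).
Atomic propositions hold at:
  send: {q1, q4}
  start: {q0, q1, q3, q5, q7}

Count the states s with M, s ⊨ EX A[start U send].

A[start U send]: least fixpoint, start Z0 = Sat(send) = {q1, q4}, add states in Sat(start) with every successor in Z. Z1 = {q1, q4, q5}; Z2 = {q1, q4, q5, q7}; fixed.
Sat(A[start U send]) = {q1, q4, q5, q7}
Sat(EX A[start U send]) = {s : some successor in {q1, q4, q5, q7}} = {q1, q2, q5, q7}
|Sat(EX A[start U send])| = |{q1, q2, q5, q7}| = 4.

4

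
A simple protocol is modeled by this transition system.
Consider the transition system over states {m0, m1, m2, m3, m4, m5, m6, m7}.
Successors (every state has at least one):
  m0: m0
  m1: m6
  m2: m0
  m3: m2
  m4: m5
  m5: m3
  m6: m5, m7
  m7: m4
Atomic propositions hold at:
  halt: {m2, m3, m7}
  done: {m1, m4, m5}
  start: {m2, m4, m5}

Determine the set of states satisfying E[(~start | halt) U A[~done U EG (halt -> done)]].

Sat(~start) = {m0, m1, m3, m6, m7}
Sat(~start | halt) = {m0, m1, m2, m3, m6, m7}
Sat(~done) = {m0, m2, m3, m6, m7}
Sat(halt -> done) = {m0, m1, m4, m5, m6}
EG (halt -> done): greatest fixpoint, start Z0 = {m0, m1, m4, m5, m6}, keep only states in Sat with some successor in Z. Z1 = {m0, m1, m4, m6}; Z2 = {m0, m1}; Z3 = {m0}; fixed.
Sat(EG (halt -> done)) = {m0}
A[~done U EG (halt -> done)]: least fixpoint, start Z0 = Sat(EG (halt -> done)) = {m0}, add states in Sat(~done) with every successor in Z. Z1 = {m0, m2}; Z2 = {m0, m2, m3}; fixed.
Sat(A[~done U EG (halt -> done)]) = {m0, m2, m3}
E[(~start | halt) U A[~done U EG (halt -> done)]]: least fixpoint, start Z0 = Sat(A[~done U EG (halt -> done)]) = {m0, m2, m3}, add states in Sat(~start | halt) with some successor in Z. Already a fixed point.
Sat(E[(~start | halt) U A[~done U EG (halt -> done)]]) = {m0, m2, m3}

{m0, m2, m3}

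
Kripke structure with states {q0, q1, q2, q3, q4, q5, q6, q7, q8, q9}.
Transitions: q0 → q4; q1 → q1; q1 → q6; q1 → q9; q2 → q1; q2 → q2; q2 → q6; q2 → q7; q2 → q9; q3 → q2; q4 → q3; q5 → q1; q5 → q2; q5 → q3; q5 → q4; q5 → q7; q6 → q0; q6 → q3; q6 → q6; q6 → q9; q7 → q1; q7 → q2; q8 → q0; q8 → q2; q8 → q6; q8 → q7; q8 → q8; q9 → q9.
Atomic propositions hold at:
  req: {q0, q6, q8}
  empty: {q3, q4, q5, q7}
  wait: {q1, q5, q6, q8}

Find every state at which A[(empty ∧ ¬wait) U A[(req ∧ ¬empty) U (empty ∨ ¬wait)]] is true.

Sat(¬wait) = {q0, q2, q3, q4, q7, q9}
Sat(empty ∧ ¬wait) = {q3, q4, q7}
Sat(¬empty) = {q0, q1, q2, q6, q8, q9}
Sat(req ∧ ¬empty) = {q0, q6, q8}
Sat(empty ∨ ¬wait) = {q0, q2, q3, q4, q5, q7, q9}
A[(req ∧ ¬empty) U (empty ∨ ¬wait)]: least fixpoint, start Z0 = Sat((empty ∨ ¬wait)) = {q0, q2, q3, q4, q5, q7, q9}, add states in Sat(req ∧ ¬empty) with every successor in Z. Already a fixed point.
Sat(A[(req ∧ ¬empty) U (empty ∨ ¬wait)]) = {q0, q2, q3, q4, q5, q7, q9}
A[(empty ∧ ¬wait) U A[(req ∧ ¬empty) U (empty ∨ ¬wait)]]: least fixpoint, start Z0 = Sat(A[(req ∧ ¬empty) U (empty ∨ ¬wait)]) = {q0, q2, q3, q4, q5, q7, q9}, add states in Sat(empty ∧ ¬wait) with every successor in Z. Already a fixed point.
Sat(A[(empty ∧ ¬wait) U A[(req ∧ ¬empty) U (empty ∨ ¬wait)]]) = {q0, q2, q3, q4, q5, q7, q9}

{q0, q2, q3, q4, q5, q7, q9}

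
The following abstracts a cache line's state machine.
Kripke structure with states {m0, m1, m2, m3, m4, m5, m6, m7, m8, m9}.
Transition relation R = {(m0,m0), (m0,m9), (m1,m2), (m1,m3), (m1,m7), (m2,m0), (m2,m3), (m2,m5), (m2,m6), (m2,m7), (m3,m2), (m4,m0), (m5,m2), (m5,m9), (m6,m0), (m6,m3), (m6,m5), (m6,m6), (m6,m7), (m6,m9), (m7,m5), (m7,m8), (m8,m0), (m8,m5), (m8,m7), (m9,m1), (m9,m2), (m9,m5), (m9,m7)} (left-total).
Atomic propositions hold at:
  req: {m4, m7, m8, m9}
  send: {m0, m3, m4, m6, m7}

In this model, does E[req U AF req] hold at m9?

Yes

AF req: least fixpoint, start Z0 = {m4, m7, m8, m9}, add states with every successor in Z. Already a fixed point.
Sat(AF req) = {m4, m7, m8, m9}
E[req U AF req]: least fixpoint, start Z0 = Sat(AF req) = {m4, m7, m8, m9}, add states in Sat(req) with some successor in Z. Already a fixed point.
Sat(E[req U AF req]) = {m4, m7, m8, m9}
m9 ∈ Sat(E[req U AF req]) = {m4, m7, m8, m9}, so the formula holds at m9.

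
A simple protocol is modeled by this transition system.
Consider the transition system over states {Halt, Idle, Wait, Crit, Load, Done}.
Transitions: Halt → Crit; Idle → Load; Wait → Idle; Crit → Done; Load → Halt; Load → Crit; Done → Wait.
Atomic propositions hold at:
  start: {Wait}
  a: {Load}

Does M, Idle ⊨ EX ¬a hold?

Sat(¬a) = {Halt, Idle, Wait, Crit, Done}
Sat(EX ¬a) = {s : some successor in {Halt, Idle, Wait, Crit, Done}} = {Halt, Wait, Crit, Load, Done}
Idle ∉ Sat(EX ¬a) = {Halt, Wait, Crit, Load, Done}, so the formula does not hold at Idle.

No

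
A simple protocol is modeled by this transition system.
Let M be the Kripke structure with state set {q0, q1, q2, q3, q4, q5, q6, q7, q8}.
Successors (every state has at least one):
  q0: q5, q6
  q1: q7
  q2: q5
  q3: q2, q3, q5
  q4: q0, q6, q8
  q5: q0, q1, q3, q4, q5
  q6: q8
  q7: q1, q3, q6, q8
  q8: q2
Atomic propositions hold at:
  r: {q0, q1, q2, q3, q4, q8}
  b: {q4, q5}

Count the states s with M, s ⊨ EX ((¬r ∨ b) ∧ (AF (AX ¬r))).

Sat(¬r) = {q5, q6, q7}
Sat(¬r ∨ b) = {q4, q5, q6, q7}
Sat(AX ¬r) = {s : every successor in {q5, q6, q7}} = {q0, q1, q2}
AF (AX ¬r): least fixpoint, start Z0 = {q0, q1, q2}, add states with every successor in Z. Z1 = {q0, q1, q2, q8}; Z2 = {q0, q1, q2, q6, q8}; Z3 = {q0, q1, q2, q4, q6, q8}; fixed.
Sat(AF (AX ¬r)) = {q0, q1, q2, q4, q6, q8}
Sat((¬r ∨ b) ∧ (AF (AX ¬r))) = {q4, q6}
Sat(EX ((¬r ∨ b) ∧ (AF (AX ¬r)))) = {s : some successor in {q4, q6}} = {q0, q4, q5, q7}
|Sat(EX ((¬r ∨ b) ∧ (AF (AX ¬r))))| = |{q0, q4, q5, q7}| = 4.

4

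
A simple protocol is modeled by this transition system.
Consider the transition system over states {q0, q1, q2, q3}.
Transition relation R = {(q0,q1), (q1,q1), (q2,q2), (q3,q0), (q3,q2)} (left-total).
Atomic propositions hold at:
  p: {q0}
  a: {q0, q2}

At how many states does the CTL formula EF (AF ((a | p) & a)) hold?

3

Sat(a | p) = {q0, q2}
Sat((a | p) & a) = {q0, q2}
AF ((a | p) & a): least fixpoint, start Z0 = {q0, q2}, add states with every successor in Z. Z1 = {q0, q2, q3}; fixed.
Sat(AF ((a | p) & a)) = {q0, q2, q3}
EF (AF ((a | p) & a)): least fixpoint, start Z0 = {q0, q2, q3}, add states with some successor in Z. Already a fixed point.
Sat(EF (AF ((a | p) & a))) = {q0, q2, q3}
|Sat(EF (AF ((a | p) & a)))| = |{q0, q2, q3}| = 3.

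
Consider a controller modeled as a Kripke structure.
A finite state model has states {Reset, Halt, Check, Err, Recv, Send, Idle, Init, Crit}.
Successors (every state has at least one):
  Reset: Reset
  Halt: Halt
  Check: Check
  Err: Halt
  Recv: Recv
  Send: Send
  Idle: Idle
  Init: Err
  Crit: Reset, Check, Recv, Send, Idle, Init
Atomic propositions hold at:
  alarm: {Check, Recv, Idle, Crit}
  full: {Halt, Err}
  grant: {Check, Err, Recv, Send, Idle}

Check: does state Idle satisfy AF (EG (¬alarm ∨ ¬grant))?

Sat(¬alarm) = {Reset, Halt, Err, Send, Init}
Sat(¬grant) = {Reset, Halt, Init, Crit}
Sat(¬alarm ∨ ¬grant) = {Reset, Halt, Err, Send, Init, Crit}
EG (¬alarm ∨ ¬grant): greatest fixpoint, start Z0 = {Reset, Halt, Err, Send, Init, Crit}, keep only states in Sat with some successor in Z. Already a fixed point.
Sat(EG (¬alarm ∨ ¬grant)) = {Reset, Halt, Err, Send, Init, Crit}
AF (EG (¬alarm ∨ ¬grant)): least fixpoint, start Z0 = {Reset, Halt, Err, Send, Init, Crit}, add states with every successor in Z. Already a fixed point.
Sat(AF (EG (¬alarm ∨ ¬grant))) = {Reset, Halt, Err, Send, Init, Crit}
Idle ∉ Sat(AF (EG (¬alarm ∨ ¬grant))) = {Reset, Halt, Err, Send, Init, Crit}, so the formula does not hold at Idle.

No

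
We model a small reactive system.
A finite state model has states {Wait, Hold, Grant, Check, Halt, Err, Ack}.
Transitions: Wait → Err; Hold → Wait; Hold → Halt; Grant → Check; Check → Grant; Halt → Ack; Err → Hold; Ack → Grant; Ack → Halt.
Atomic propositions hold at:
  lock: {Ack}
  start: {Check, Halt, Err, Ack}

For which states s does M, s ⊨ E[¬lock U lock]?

{Wait, Hold, Halt, Err, Ack}

Sat(¬lock) = {Wait, Hold, Grant, Check, Halt, Err}
E[¬lock U lock]: least fixpoint, start Z0 = Sat(lock) = {Ack}, add states in Sat(¬lock) with some successor in Z. Z1 = {Halt, Ack}; Z2 = {Hold, Halt, Ack}; Z3 = {Hold, Halt, Err, Ack}; Z4 = {Wait, Hold, Halt, Err, Ack}; fixed.
Sat(E[¬lock U lock]) = {Wait, Hold, Halt, Err, Ack}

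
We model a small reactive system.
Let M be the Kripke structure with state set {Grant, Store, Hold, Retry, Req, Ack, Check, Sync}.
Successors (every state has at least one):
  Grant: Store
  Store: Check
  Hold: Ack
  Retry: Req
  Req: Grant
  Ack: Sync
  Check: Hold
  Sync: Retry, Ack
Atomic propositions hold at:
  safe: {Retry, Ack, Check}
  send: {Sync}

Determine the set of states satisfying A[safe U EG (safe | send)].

{Ack, Sync}

Sat(safe | send) = {Retry, Ack, Check, Sync}
EG (safe | send): greatest fixpoint, start Z0 = {Retry, Ack, Check, Sync}, keep only states in Sat with some successor in Z. Z1 = {Ack, Sync}; fixed.
Sat(EG (safe | send)) = {Ack, Sync}
A[safe U EG (safe | send)]: least fixpoint, start Z0 = Sat(EG (safe | send)) = {Ack, Sync}, add states in Sat(safe) with every successor in Z. Already a fixed point.
Sat(A[safe U EG (safe | send)]) = {Ack, Sync}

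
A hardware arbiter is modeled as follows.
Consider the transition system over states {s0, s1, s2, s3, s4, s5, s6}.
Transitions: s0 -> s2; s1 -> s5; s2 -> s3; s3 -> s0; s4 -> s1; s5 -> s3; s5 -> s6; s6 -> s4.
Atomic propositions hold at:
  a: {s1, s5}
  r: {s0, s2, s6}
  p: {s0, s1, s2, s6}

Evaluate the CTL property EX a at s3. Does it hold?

No

Sat(EX a) = {s : some successor in {s1, s5}} = {s1, s4}
s3 ∉ Sat(EX a) = {s1, s4}, so the formula does not hold at s3.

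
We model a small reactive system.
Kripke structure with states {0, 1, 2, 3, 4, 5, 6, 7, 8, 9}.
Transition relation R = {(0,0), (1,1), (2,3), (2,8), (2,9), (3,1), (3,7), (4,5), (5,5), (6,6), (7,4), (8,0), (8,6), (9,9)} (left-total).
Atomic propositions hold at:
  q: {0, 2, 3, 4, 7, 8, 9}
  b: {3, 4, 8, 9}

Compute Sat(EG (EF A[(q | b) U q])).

Sat(q | b) = {0, 2, 3, 4, 7, 8, 9}
A[(q | b) U q]: least fixpoint, start Z0 = Sat(q) = {0, 2, 3, 4, 7, 8, 9}, add states in Sat(q | b) with every successor in Z. Already a fixed point.
Sat(A[(q | b) U q]) = {0, 2, 3, 4, 7, 8, 9}
EF A[(q | b) U q]: least fixpoint, start Z0 = {0, 2, 3, 4, 7, 8, 9}, add states with some successor in Z. Already a fixed point.
Sat(EF A[(q | b) U q]) = {0, 2, 3, 4, 7, 8, 9}
EG (EF A[(q | b) U q]): greatest fixpoint, start Z0 = {0, 2, 3, 4, 7, 8, 9}, keep only states in Sat with some successor in Z. Z1 = {0, 2, 3, 7, 8, 9}; Z2 = {0, 2, 3, 8, 9}; Z3 = {0, 2, 8, 9}; fixed.
Sat(EG (EF A[(q | b) U q])) = {0, 2, 8, 9}

{0, 2, 8, 9}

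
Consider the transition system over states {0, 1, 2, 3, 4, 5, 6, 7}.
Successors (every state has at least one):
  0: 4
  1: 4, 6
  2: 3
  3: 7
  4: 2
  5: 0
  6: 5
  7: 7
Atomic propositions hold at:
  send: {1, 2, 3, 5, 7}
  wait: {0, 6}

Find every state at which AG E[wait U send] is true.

{2, 3, 7}

E[wait U send]: least fixpoint, start Z0 = Sat(send) = {1, 2, 3, 5, 7}, add states in Sat(wait) with some successor in Z. Z1 = {1, 2, 3, 5, 6, 7}; fixed.
Sat(E[wait U send]) = {1, 2, 3, 5, 6, 7}
AG E[wait U send]: greatest fixpoint, start Z0 = {1, 2, 3, 5, 6, 7}, keep only states in Sat with every successor in Z. Z1 = {2, 3, 6, 7}; Z2 = {2, 3, 7}; fixed.
Sat(AG E[wait U send]) = {2, 3, 7}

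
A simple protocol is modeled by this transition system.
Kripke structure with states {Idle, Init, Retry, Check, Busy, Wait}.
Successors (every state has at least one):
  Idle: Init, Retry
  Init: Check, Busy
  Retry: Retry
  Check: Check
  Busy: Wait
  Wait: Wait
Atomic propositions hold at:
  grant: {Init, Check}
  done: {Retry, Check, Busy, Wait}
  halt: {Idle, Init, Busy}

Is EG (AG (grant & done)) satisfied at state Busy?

No

Sat(grant & done) = {Check}
AG (grant & done): greatest fixpoint, start Z0 = {Check}, keep only states in Sat with every successor in Z. Already a fixed point.
Sat(AG (grant & done)) = {Check}
EG (AG (grant & done)): greatest fixpoint, start Z0 = {Check}, keep only states in Sat with some successor in Z. Already a fixed point.
Sat(EG (AG (grant & done))) = {Check}
Busy ∉ Sat(EG (AG (grant & done))) = {Check}, so the formula does not hold at Busy.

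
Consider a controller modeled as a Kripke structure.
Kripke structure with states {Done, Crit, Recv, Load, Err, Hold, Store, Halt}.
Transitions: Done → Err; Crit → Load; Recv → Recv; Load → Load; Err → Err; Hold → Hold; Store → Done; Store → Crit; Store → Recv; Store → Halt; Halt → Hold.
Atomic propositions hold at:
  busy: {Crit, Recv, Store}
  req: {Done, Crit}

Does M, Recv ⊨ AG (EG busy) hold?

EG busy: greatest fixpoint, start Z0 = {Crit, Recv, Store}, keep only states in Sat with some successor in Z. Z1 = {Recv, Store}; fixed.
Sat(EG busy) = {Recv, Store}
AG (EG busy): greatest fixpoint, start Z0 = {Recv, Store}, keep only states in Sat with every successor in Z. Z1 = {Recv}; fixed.
Sat(AG (EG busy)) = {Recv}
Recv ∈ Sat(AG (EG busy)) = {Recv}, so the formula holds at Recv.

Yes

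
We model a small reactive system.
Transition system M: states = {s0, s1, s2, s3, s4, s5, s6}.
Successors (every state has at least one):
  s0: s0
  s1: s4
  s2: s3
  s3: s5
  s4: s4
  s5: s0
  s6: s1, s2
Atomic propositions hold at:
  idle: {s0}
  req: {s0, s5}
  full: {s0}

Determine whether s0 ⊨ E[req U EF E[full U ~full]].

Sat(~full) = {s1, s2, s3, s4, s5, s6}
E[full U ~full]: least fixpoint, start Z0 = Sat(~full) = {s1, s2, s3, s4, s5, s6}, add states in Sat(full) with some successor in Z. Already a fixed point.
Sat(E[full U ~full]) = {s1, s2, s3, s4, s5, s6}
EF E[full U ~full]: least fixpoint, start Z0 = {s1, s2, s3, s4, s5, s6}, add states with some successor in Z. Already a fixed point.
Sat(EF E[full U ~full]) = {s1, s2, s3, s4, s5, s6}
E[req U EF E[full U ~full]]: least fixpoint, start Z0 = Sat(EF E[full U ~full]) = {s1, s2, s3, s4, s5, s6}, add states in Sat(req) with some successor in Z. Already a fixed point.
Sat(E[req U EF E[full U ~full]]) = {s1, s2, s3, s4, s5, s6}
s0 ∉ Sat(E[req U EF E[full U ~full]]) = {s1, s2, s3, s4, s5, s6}, so the formula does not hold at s0.

No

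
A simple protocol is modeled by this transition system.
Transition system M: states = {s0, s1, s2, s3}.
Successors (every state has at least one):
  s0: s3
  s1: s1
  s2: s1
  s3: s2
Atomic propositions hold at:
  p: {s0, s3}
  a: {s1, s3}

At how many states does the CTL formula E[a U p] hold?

2

E[a U p]: least fixpoint, start Z0 = Sat(p) = {s0, s3}, add states in Sat(a) with some successor in Z. Already a fixed point.
Sat(E[a U p]) = {s0, s3}
|Sat(E[a U p])| = |{s0, s3}| = 2.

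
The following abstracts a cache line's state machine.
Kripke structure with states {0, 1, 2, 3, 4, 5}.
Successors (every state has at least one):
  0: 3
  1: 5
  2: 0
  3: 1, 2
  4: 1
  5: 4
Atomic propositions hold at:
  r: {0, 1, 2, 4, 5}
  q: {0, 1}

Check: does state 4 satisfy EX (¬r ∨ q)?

Sat(¬r) = {3}
Sat(¬r ∨ q) = {0, 1, 3}
Sat(EX (¬r ∨ q)) = {s : some successor in {0, 1, 3}} = {0, 2, 3, 4}
4 ∈ Sat(EX (¬r ∨ q)) = {0, 2, 3, 4}, so the formula holds at 4.

Yes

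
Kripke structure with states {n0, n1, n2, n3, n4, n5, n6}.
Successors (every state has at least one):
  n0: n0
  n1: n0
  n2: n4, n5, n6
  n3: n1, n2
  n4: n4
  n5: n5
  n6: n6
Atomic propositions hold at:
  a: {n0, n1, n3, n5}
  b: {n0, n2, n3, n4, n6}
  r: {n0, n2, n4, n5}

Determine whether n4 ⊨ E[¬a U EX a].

Sat(¬a) = {n2, n4, n6}
Sat(EX a) = {s : some successor in {n0, n1, n3, n5}} = {n0, n1, n2, n3, n5}
E[¬a U EX a]: least fixpoint, start Z0 = Sat(EX a) = {n0, n1, n2, n3, n5}, add states in Sat(¬a) with some successor in Z. Already a fixed point.
Sat(E[¬a U EX a]) = {n0, n1, n2, n3, n5}
n4 ∉ Sat(E[¬a U EX a]) = {n0, n1, n2, n3, n5}, so the formula does not hold at n4.

No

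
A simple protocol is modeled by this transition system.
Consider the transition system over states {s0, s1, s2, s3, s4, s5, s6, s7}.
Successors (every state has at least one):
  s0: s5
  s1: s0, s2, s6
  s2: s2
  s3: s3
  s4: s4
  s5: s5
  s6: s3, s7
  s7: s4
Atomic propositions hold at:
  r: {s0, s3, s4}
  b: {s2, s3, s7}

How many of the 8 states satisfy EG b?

EG b: greatest fixpoint, start Z0 = {s2, s3, s7}, keep only states in Sat with some successor in Z. Z1 = {s2, s3}; fixed.
Sat(EG b) = {s2, s3}
|Sat(EG b)| = |{s2, s3}| = 2.

2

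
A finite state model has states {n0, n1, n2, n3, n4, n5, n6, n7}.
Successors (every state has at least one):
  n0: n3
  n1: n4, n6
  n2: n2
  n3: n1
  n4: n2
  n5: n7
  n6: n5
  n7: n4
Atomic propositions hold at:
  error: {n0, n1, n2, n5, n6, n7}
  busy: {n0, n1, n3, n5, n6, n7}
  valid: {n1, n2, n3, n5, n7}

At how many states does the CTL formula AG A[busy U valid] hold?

1

A[busy U valid]: least fixpoint, start Z0 = Sat(valid) = {n1, n2, n3, n5, n7}, add states in Sat(busy) with every successor in Z. Z1 = {n0, n1, n2, n3, n5, n6, n7}; fixed.
Sat(A[busy U valid]) = {n0, n1, n2, n3, n5, n6, n7}
AG A[busy U valid]: greatest fixpoint, start Z0 = {n0, n1, n2, n3, n5, n6, n7}, keep only states in Sat with every successor in Z. Z1 = {n0, n2, n3, n5, n6}; Z2 = {n0, n2, n6}; Z3 = {n2}; fixed.
Sat(AG A[busy U valid]) = {n2}
|Sat(AG A[busy U valid])| = |{n2}| = 1.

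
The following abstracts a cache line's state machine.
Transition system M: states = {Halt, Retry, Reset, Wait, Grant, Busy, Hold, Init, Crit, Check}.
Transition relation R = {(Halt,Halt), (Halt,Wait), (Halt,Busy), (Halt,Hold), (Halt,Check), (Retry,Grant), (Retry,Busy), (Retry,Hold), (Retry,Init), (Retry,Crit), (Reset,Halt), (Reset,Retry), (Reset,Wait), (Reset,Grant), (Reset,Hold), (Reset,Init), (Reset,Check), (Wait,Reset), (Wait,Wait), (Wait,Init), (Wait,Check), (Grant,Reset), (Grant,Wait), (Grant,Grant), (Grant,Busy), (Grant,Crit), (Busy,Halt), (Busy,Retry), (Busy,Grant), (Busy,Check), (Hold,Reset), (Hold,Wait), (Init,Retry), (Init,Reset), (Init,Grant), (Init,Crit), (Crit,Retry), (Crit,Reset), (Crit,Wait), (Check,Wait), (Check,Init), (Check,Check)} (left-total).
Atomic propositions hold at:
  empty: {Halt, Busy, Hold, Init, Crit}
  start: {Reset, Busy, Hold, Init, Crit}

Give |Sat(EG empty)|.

EG empty: greatest fixpoint, start Z0 = {Halt, Busy, Hold, Init, Crit}, keep only states in Sat with some successor in Z. Z1 = {Halt, Busy, Init}; Z2 = {Halt, Busy}; fixed.
Sat(EG empty) = {Halt, Busy}
|Sat(EG empty)| = |{Halt, Busy}| = 2.

2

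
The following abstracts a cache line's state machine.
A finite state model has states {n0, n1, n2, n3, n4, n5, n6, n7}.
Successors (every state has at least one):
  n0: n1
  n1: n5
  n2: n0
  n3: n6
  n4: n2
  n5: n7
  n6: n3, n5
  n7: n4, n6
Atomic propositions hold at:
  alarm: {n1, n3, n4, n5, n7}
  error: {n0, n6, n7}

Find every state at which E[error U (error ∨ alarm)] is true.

{n0, n1, n3, n4, n5, n6, n7}

Sat(error ∨ alarm) = {n0, n1, n3, n4, n5, n6, n7}
E[error U (error ∨ alarm)]: least fixpoint, start Z0 = Sat((error ∨ alarm)) = {n0, n1, n3, n4, n5, n6, n7}, add states in Sat(error) with some successor in Z. Already a fixed point.
Sat(E[error U (error ∨ alarm)]) = {n0, n1, n3, n4, n5, n6, n7}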